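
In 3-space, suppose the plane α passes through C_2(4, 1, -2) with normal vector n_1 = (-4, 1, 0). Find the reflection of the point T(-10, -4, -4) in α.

(14, -10, -4)

α: n_1·r = n_1·C_2 gives -4x + y = -15.
λ = (n·T − d)/|n|² = (36 − (-15))/17 = 3.
Reflection = T − 2λn = (-10, -4, -4) − 6·(-4, 1, 0) = (14, -10, -4).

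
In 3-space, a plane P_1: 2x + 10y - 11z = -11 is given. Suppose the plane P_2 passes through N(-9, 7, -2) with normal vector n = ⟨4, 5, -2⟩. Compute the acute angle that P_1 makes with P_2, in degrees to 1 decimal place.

37.3

P_2: n·r = n·N gives 4x + 5y - 2z = 3.
cos θ = |n₁·n₂| / (|n₁||n₂|) = |80| / (√225 · √45).
θ = arccos(0.79505) ≈ 37.3°.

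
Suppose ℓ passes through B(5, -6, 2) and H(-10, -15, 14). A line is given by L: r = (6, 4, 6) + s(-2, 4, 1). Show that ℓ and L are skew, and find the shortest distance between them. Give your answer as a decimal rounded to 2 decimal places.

A direction vector for ℓ is H − B = (-15, -9, 12).
Common perpendicular direction n = (-15, -9, 12) × (-2, 4, 1) = (-57, -9, -78).
With w = (6, 4, 6) − (5, -6, 2) = (1, 10, 4), w · n = -459.
Since n ≠ 0 the lines are not parallel, and w · n = -459 ≠ 0 so they do not intersect; hence they are skew.
Distance = |w · n| / |n| = |-459| / √9414 ≈ 4.73.

4.73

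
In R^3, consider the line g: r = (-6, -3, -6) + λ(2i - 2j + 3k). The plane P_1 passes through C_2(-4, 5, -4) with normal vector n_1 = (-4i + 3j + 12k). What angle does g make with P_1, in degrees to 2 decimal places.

P_1: n_1·r = n_1·C_2 gives -4x + 3y + 12z = -17.
sin θ = |n·v| / (|n||v|) = |22| / (√169 · √17) = 0.41044.
θ ≈ 24.23°.

24.23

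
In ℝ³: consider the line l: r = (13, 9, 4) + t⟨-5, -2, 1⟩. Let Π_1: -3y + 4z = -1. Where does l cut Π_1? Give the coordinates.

(8, 7, 5)

Substitute r = (13, 9, 4) + t(-5, -2, 1) into the plane: -11 + 10t = -1, so t = 1.
Intersection: (13, 9, 4) + 1·(-5, -2, 1) = (8, 7, 5).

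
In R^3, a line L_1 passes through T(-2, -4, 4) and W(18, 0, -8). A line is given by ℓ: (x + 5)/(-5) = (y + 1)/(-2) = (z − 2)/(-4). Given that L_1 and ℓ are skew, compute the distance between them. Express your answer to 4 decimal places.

3.9464

A direction vector for L_1 is W − T = (20, 4, -12).
ℓ has direction (-5, -2, -4) through (-5, -1, 2).
Common perpendicular direction n = (20, 4, -12) × (-5, -2, -4) = (-40, 140, -20).
With w = (-5, -1, 2) − (-2, -4, 4) = (-3, 3, -2), w · n = 580.
Distance = |w · n| / |n| = |580| / √21600 ≈ 3.9464.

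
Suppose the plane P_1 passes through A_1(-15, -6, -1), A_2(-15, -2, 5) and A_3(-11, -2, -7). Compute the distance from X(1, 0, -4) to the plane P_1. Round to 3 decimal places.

10.286

A_1A_2 = (0, 4, 6), A_1A_3 = (4, 4, -6); a normal to P_1 is A_1A_2 × A_1A_3 = (-48, 24, -16).
Using A_1: P_1 has equation -48x + 24y - 16z = 592.
n·X − d = (-48)·(1) + (24)·(0) + (-16)·(-4) − 592 = -576; |n| = √3136.
Distance = |-576| / √3136 = 576/√3136 ≈ 10.286.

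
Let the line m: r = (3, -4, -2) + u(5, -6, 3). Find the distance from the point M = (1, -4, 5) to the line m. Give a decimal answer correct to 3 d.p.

Taking (3, -4, -2) on m with direction v = (5, -6, 3): w = M − (3, -4, -2) = (-2, 0, 7), and w × v = (42, 41, 12).
Distance = |w × v| / |v| = √3589 / √70 ≈ 7.160.

7.160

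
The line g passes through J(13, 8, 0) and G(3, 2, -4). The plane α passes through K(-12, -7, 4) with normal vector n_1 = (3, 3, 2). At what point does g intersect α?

(-7, -4, -8)

A direction vector for g is G − J = (-10, -6, -4).
α: n_1·r = n_1·K gives 3x + 3y + 2z = -49.
Substitute r = (13, 8, 0) + t(-10, -6, -4) into the plane: 63 + (-56)t = -49, so t = 2.
Intersection: (13, 8, 0) + 2·(-10, -6, -4) = (-7, -4, -8).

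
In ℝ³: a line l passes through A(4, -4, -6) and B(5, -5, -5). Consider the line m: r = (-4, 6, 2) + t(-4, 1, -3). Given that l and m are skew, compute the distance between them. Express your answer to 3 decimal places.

A direction vector for l is B − A = (1, -1, 1).
Common perpendicular direction n = (1, -1, 1) × (-4, 1, -3) = (2, -1, -3).
With w = (-4, 6, 2) − (4, -4, -6) = (-8, 10, 8), w · n = -50.
Distance = |w · n| / |n| = |-50| / √14 ≈ 13.363.

13.363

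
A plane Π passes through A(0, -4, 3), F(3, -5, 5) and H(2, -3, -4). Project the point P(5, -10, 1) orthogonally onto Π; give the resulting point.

(6, -5, 2)

AF = (3, -1, 2), AH = (2, 1, -7); a normal to Π is AF × AH = (5, 25, 5).
Using A: Π has equation 5x + 25y + 5z = -85.
Foot = P − λn with λ = (n·P − d)/|n|² = (-220 − (-85))/675 = -1/5.
Foot = (5, -10, 1) − (-1/5)·(5, 25, 5) = (6, -5, 2).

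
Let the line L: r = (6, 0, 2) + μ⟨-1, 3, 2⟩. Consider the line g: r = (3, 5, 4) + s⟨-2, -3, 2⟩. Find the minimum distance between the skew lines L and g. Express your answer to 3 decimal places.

Common perpendicular direction n = (-1, 3, 2) × (-2, -3, 2) = (12, -2, 9).
With w = (3, 5, 4) − (6, 0, 2) = (-3, 5, 2), w · n = -28.
Distance = |w · n| / |n| = |-28| / √229 ≈ 1.850.

1.850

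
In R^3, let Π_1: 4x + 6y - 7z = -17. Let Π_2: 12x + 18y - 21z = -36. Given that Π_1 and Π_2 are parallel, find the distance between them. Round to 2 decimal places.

0.50

Rescale Π_2 by 1/3: 4x + 6y - 7z = -12. Then distance = |-17 − (-12)| / √101 ≈ 0.50.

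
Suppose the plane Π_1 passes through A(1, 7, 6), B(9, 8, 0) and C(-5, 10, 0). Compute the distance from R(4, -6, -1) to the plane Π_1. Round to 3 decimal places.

14.067

AB = (8, 1, -6), AC = (-6, 3, -6); a normal to Π_1 is AB × AC = (12, 84, 30).
Using A: Π_1 has equation 12x + 84y + 30z = 780.
n·R − d = (12)·(4) + (84)·(-6) + (30)·(-1) − 780 = -1266; |n| = √8100.
Distance = |-1266| / √8100 = 1266/√8100 ≈ 14.067.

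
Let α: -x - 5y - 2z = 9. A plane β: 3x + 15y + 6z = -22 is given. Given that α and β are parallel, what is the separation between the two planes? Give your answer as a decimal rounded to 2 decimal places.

0.30

Rescale β by 1/(-3): -x - 5y - 2z = 22/3. Then distance = |9 − (22/3)| / √30 ≈ 0.30.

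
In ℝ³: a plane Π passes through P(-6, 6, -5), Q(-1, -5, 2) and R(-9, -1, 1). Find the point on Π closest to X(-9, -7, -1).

PQ = (5, -11, 7), PR = (-3, -7, 6); a normal to Π is PQ × PR = (-17, -51, -68).
Using P: Π has equation -17x - 51y - 68z = 136.
Foot = X − λn with λ = (n·X − d)/|n|² = (578 − 136)/7514 = 1/17.
Foot = (-9, -7, -1) − (1/17)·(-17, -51, -68) = (-8, -4, 3).

(-8, -4, 3)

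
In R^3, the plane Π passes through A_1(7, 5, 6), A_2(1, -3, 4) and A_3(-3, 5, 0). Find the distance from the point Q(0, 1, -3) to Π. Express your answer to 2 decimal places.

A_1A_2 = (-6, -8, -2), A_1A_3 = (-10, 0, -6); a normal to Π is A_1A_2 × A_1A_3 = (48, -16, -80).
Using A_1: Π has equation 48x - 16y - 80z = -224.
n·Q − d = (48)·(0) + (-16)·(1) + (-80)·(-3) − (-224) = 448; |n| = √8960.
Distance = |448| / √8960 = 448/√8960 ≈ 4.73.

4.73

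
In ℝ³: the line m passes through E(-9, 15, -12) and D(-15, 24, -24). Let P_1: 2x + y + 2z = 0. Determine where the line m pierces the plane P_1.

(-3, 6, 0)

A direction vector for m is D − E = (-6, 9, -12).
Substitute r = (-9, 15, -12) + t(-6, 9, -12) into the plane: -27 + (-27)t = 0, so t = -1.
Intersection: (-9, 15, -12) + (-1)·(-6, 9, -12) = (-3, 6, 0).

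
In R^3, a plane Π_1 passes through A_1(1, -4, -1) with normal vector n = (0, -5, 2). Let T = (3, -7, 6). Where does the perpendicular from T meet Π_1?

Π_1: n·r = n·A_1 gives -5y + 2z = 18.
Foot = T − λn with λ = (n·T − d)/|n|² = (47 − 18)/29 = 1.
Foot = (3, -7, 6) − 1·(0, -5, 2) = (3, -2, 4).

(3, -2, 4)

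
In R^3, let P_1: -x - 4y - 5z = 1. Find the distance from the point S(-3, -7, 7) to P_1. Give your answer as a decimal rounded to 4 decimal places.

n·S − d = (-1)·(-3) + (-4)·(-7) + (-5)·(7) − 1 = -5; |n| = √42.
Distance = |-5| / √42 = 5/√42 ≈ 0.7715.

0.7715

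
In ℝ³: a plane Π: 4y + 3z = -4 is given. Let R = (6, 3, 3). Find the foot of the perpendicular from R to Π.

Foot = R − λn with λ = (n·R − d)/|n|² = (21 − (-4))/25 = 1.
Foot = (6, 3, 3) − 1·(0, 4, 3) = (6, -1, 0).

(6, -1, 0)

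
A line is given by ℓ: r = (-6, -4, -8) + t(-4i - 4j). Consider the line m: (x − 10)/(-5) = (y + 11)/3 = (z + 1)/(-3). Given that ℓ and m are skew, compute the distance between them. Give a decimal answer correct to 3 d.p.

m has direction (-5, 3, -3) through (10, -11, -1).
Common perpendicular direction n = (-4, -4, 0) × (-5, 3, -3) = (12, -12, -32).
With w = (10, -11, -1) − (-6, -4, -8) = (16, -7, 7), w · n = 52.
Distance = |w · n| / |n| = |52| / √1312 ≈ 1.436.

1.436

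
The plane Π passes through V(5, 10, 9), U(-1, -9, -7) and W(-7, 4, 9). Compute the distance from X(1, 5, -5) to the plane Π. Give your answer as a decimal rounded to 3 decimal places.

7.333

VU = (-6, -19, -16), VW = (-12, -6, 0); a normal to Π is VU × VW = (-96, 192, -192).
Using V: Π has equation -96x + 192y - 192z = -288.
n·X − d = (-96)·(1) + (192)·(5) + (-192)·(-5) − (-288) = 2112; |n| = √82944.
Distance = |2112| / √82944 = 2112/√82944 ≈ 7.333.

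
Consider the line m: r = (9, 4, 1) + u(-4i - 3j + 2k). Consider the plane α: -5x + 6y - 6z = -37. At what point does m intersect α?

Substitute r = (9, 4, 1) + t(-4, -3, 2) into the plane: -27 + (-10)t = -37, so t = 1.
Intersection: (9, 4, 1) + 1·(-4, -3, 2) = (5, 1, 3).

(5, 1, 3)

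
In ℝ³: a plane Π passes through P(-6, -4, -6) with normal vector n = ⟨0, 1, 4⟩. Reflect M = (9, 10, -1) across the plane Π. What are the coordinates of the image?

Π: n·r = n·P gives y + 4z = -28.
λ = (n·M − d)/|n|² = (6 − (-28))/17 = 2.
Reflection = M − 2λn = (9, 10, -1) − 4·(0, 1, 4) = (9, 6, -17).

(9, 6, -17)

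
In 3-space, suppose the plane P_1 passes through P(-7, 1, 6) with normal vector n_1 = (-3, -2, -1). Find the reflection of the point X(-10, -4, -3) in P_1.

P_1: n_1·r = n_1·P gives -3x - 2y - z = 13.
λ = (n·X − d)/|n|² = (41 − 13)/14 = 2.
Reflection = X − 2λn = (-10, -4, -3) − 4·(-3, -2, -1) = (2, 4, 1).

(2, 4, 1)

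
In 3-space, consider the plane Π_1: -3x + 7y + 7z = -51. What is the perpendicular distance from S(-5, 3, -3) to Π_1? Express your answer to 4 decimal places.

6.3805

n·S − d = (-3)·(-5) + (7)·(3) + (7)·(-3) − (-51) = 66; |n| = √107.
Distance = |66| / √107 = 66/√107 ≈ 6.3805.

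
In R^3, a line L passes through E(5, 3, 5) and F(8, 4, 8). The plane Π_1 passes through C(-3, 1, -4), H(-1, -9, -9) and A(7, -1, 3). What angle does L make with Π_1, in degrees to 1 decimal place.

1.5

A direction vector for L is F − E = (3, 1, 3).
CH = (2, -10, -5), CA = (10, -2, 7); a normal to Π_1 is CH × CA = (-80, -64, 96).
Using C: Π_1 has equation -80x - 64y + 96z = -208.
sin θ = |n·v| / (|n||v|) = |-16| / (√19712 · √19) = 0.02614.
θ ≈ 1.5°.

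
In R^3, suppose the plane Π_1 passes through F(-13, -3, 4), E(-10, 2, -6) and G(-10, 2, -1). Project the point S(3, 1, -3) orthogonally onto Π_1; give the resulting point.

(-7, 7, -3)

FE = (3, 5, -10), FG = (3, 5, -5); a normal to Π_1 is FE × FG = (25, -15, 0).
Using F: Π_1 has equation 25x - 15y = -280.
Foot = S − λn with λ = (n·S − d)/|n|² = (60 − (-280))/850 = 2/5.
Foot = (3, 1, -3) − (2/5)·(25, -15, 0) = (-7, 7, -3).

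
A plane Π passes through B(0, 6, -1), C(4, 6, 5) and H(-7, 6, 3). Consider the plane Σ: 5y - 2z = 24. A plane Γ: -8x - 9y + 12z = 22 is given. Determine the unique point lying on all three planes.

BC = (4, 0, 6), BH = (-7, 0, 4); a normal to Π is BC × BH = (0, -58, 0).
Using B: Π has equation -58y = -348.
Solving the 3×3 linear system -58y = -348, 5y - 2z = 24, -8x - 9y + 12z = 22 (e.g. by elimination or Cramer's rule, determinant = -928) gives (-5, 6, 3).

(-5, 6, 3)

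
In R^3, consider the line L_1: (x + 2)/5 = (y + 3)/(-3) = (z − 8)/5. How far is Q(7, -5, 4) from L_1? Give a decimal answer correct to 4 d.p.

9.2039

L_1 has direction (5, -3, 5) through (-2, -3, 8).
Taking (-2, -3, 8) on L_1 with direction v = (5, -3, 5): w = Q − (-2, -3, 8) = (9, -2, -4), and w × v = (-22, -65, -17).
Distance = |w × v| / |v| = √4998 / √59 ≈ 9.2039.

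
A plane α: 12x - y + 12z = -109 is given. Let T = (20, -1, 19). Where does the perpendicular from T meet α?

(-4, 1, -5)

Foot = T − λn with λ = (n·T − d)/|n|² = (469 − (-109))/289 = 2.
Foot = (20, -1, 19) − 2·(12, -1, 12) = (-4, 1, -5).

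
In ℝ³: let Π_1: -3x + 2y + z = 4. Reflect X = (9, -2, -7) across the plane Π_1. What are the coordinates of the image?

(-9, 10, -1)

λ = (n·X − d)/|n|² = (-38 − 4)/14 = -3.
Reflection = X − 2λn = (9, -2, -7) − (-6)·(-3, 2, 1) = (-9, 10, -1).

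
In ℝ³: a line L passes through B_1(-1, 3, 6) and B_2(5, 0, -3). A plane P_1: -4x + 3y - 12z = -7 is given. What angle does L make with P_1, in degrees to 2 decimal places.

A direction vector for L is B_2 − B_1 = (6, -3, -9).
sin θ = |n·v| / (|n||v|) = |75| / (√169 · √126) = 0.51396.
θ ≈ 30.93°.

30.93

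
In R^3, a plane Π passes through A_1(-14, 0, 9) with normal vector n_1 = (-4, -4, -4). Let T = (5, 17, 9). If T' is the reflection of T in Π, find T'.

Π: n_1·r = n_1·A_1 gives -4x - 4y - 4z = 20.
λ = (n·T − d)/|n|² = (-124 − 20)/48 = -3.
Reflection = T − 2λn = (5, 17, 9) − (-6)·(-4, -4, -4) = (-19, -7, -15).

(-19, -7, -15)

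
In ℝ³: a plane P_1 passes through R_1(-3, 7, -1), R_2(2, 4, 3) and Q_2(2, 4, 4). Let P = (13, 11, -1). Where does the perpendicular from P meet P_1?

(7, 1, -1)

R_1R_2 = (5, -3, 4), R_1Q_2 = (5, -3, 5); a normal to P_1 is R_1R_2 × R_1Q_2 = (-3, -5, 0).
Using R_1: P_1 has equation -3x - 5y = -26.
Foot = P − λn with λ = (n·P − d)/|n|² = (-94 − (-26))/34 = -2.
Foot = (13, 11, -1) − (-2)·(-3, -5, 0) = (7, 1, -1).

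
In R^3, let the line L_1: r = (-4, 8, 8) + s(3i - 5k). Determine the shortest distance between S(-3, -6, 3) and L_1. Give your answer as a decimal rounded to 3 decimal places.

14.105

Taking (-4, 8, 8) on L_1 with direction v = (3, 0, -5): w = S − (-4, 8, 8) = (1, -14, -5), and w × v = (70, -10, 42).
Distance = |w × v| / |v| = √6764 / √34 ≈ 14.105.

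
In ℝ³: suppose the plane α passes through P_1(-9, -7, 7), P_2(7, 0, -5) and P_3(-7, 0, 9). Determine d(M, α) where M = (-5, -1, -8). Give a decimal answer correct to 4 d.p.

P_1P_2 = (16, 7, -12), P_1P_3 = (2, 7, 2); a normal to α is P_1P_2 × P_1P_3 = (98, -56, 98).
Using P_1: α has equation 98x - 56y + 98z = 196.
n·M − d = (98)·(-5) + (-56)·(-1) + (98)·(-8) − 196 = -1414; |n| = √22344.
Distance = |-1414| / √22344 = 1414/√22344 ≈ 9.4595.

9.4595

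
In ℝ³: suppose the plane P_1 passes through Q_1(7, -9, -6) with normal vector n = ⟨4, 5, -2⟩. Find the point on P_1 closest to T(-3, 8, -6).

P_1: n·r = n·Q_1 gives 4x + 5y - 2z = -5.
Foot = T − λn with λ = (n·T − d)/|n|² = (40 − (-5))/45 = 1.
Foot = (-3, 8, -6) − 1·(4, 5, -2) = (-7, 3, -4).

(-7, 3, -4)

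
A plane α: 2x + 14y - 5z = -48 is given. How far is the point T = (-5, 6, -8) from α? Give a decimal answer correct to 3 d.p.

10.800

n·T − d = (2)·(-5) + (14)·(6) + (-5)·(-8) − (-48) = 162; |n| = √225.
Distance = |162| / √225 = 162/√225 ≈ 10.800.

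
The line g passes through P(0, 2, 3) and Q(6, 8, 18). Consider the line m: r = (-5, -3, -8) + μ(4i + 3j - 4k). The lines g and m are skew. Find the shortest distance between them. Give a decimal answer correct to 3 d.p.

A direction vector for g is Q − P = (6, 6, 15).
Common perpendicular direction n = (6, 6, 15) × (4, 3, -4) = (-69, 84, -6).
With w = (-5, -3, -8) − (0, 2, 3) = (-5, -5, -11), w · n = -9.
Distance = |w · n| / |n| = |-9| / √11853 ≈ 0.083.

0.083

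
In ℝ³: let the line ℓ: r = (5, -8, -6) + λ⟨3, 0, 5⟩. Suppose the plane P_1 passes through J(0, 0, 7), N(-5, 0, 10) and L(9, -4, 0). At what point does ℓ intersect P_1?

(8, -8, -1)

JN = (-5, 0, 3), JL = (9, -4, -7); a normal to P_1 is JN × JL = (12, -8, 20).
Using J: P_1 has equation 12x - 8y + 20z = 140.
Substitute r = (5, -8, -6) + t(3, 0, 5) into the plane: 4 + 136t = 140, so t = 1.
Intersection: (5, -8, -6) + 1·(3, 0, 5) = (8, -8, -1).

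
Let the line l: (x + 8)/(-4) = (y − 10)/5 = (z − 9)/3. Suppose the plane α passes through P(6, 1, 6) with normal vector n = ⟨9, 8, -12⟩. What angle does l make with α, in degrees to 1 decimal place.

l has direction (-4, 5, 3) through (-8, 10, 9).
α: n·r = n·P gives 9x + 8y - 12z = -10.
sin θ = |n·v| / (|n||v|) = |-32| / (√289 · √50) = 0.26620.
θ ≈ 15.4°.

15.4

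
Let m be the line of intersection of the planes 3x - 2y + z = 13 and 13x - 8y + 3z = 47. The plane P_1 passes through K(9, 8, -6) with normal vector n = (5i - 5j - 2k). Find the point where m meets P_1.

(-1, -6, 4)

Direction of m: (3, -2, 1) × (13, -8, 3) = (2, 4, 2).
A point on m: solving the two plane equations with x = 3 gives (3, 2, 8).
P_1: n·r = n·K gives 5x - 5y - 2z = 17.
Substitute r = (3, 2, 8) + t(2, 4, 2) into the plane: -11 + (-14)t = 17, so t = -2.
Intersection: (3, 2, 8) + (-2)·(2, 4, 2) = (-1, -6, 4).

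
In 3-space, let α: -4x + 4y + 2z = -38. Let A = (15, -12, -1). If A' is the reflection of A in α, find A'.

λ = (n·A − d)/|n|² = (-110 − (-38))/36 = -2.
Reflection = A − 2λn = (15, -12, -1) − (-4)·(-4, 4, 2) = (-1, 4, 7).

(-1, 4, 7)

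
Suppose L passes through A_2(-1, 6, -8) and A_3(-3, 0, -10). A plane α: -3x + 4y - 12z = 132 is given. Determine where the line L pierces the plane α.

A direction vector for L is A_3 − A_2 = (-2, -6, -2).
Substitute r = (-1, 6, -8) + t(-2, -6, -2) into the plane: 123 + 6t = 132, so t = 3/2.
Intersection: (-1, 6, -8) + (3/2)·(-2, -6, -2) = (-4, -3, -11).

(-4, -3, -11)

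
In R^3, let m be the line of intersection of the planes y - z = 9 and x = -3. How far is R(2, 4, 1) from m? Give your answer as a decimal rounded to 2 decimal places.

6.56

Direction of m: (0, 1, -1) × (1, 0, 0) = (0, -1, -1).
A point on m: solving the two plane equations with y = 3 gives (-3, 3, -6).
Taking (-3, 3, -6) on m with direction v = (0, -1, -1): w = R − (-3, 3, -6) = (5, 1, 7), and w × v = (6, 5, -5).
Distance = |w × v| / |v| = √86 / √2 ≈ 6.56.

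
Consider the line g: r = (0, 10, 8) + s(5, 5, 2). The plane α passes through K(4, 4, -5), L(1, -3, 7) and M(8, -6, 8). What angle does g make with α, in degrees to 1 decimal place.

60.8

KL = (-3, -7, 12), KM = (4, -10, 13); a normal to α is KL × KM = (29, 87, 58).
Using K: α has equation 29x + 87y + 58z = 174.
sin θ = |n·v| / (|n||v|) = |696| / (√11774 · √54) = 0.87287.
θ ≈ 60.8°.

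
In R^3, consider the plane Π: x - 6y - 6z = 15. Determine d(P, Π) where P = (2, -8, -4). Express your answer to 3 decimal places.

n·P − d = (1)·(2) + (-6)·(-8) + (-6)·(-4) − 15 = 59; |n| = √73.
Distance = |59| / √73 = 59/√73 ≈ 6.905.

6.905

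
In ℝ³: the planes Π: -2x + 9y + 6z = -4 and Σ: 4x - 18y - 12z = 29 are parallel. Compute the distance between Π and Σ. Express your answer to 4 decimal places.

0.9545

Rescale Σ by 1/(-2): -2x + 9y + 6z = -29/2. Then distance = |-4 − (-29/2)| / √121 ≈ 0.9545.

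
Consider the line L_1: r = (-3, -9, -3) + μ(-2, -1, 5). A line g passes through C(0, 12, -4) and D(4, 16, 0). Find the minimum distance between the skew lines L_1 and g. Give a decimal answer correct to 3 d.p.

A direction vector for g is D − C = (4, 4, 4).
Common perpendicular direction n = (-2, -1, 5) × (4, 4, 4) = (-24, 28, -4).
With w = (0, 12, -4) − (-3, -9, -3) = (3, 21, -1), w · n = 520.
Distance = |w · n| / |n| = |520| / √1376 ≈ 14.018.

14.018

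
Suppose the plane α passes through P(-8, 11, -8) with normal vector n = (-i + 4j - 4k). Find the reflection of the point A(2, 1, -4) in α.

(-2, 17, -20)

α: n·r = n·P gives -x + 4y - 4z = 84.
λ = (n·A − d)/|n|² = (18 − 84)/33 = -2.
Reflection = A − 2λn = (2, 1, -4) − (-4)·(-1, 4, -4) = (-2, 17, -20).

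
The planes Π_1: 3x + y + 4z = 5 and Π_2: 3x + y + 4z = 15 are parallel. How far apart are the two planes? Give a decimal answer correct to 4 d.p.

1.9612

Same normal n = (3, 1, 4) with |n| = √26; distance = |5 − 15| / |n| = 10/√26 ≈ 1.9612.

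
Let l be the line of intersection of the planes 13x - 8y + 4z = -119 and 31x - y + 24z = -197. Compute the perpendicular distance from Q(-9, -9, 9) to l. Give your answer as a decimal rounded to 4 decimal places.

Direction of l: (13, -8, 4) × (31, -1, 24) = (-188, -188, 235).
A point on l: solving the two plane equations with x = -7 gives (-7, 4, 1).
Taking (-7, 4, 1) on l with direction v = (-188, -188, 235): w = Q − (-7, 4, 1) = (-2, -13, 8), and w × v = (-1551, -1034, -2068).
Distance = |w × v| / |v| = √7751381 / √125913 ≈ 7.8461.

7.8461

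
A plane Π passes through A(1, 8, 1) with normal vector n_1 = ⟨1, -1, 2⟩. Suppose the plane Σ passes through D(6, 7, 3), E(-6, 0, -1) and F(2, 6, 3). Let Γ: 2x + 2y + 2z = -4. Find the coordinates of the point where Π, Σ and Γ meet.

Π: n_1·r = n_1·A gives x - y + 2z = -5.
DE = (-12, -7, -4), DF = (-4, -1, 0); a normal to Σ is DE × DF = (-4, 16, -16).
Using D: Σ has equation -4x + 16y - 16z = 40.
Solving the 3×3 linear system x - y + 2z = -5, -4x + 16y - 16z = 40, 2x + 2y + 2z = -4 (e.g. by elimination or Cramer's rule, determinant = 8) gives (-2, 1, -1).

(-2, 1, -1)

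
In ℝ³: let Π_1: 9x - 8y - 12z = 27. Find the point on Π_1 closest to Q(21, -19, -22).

Foot = Q − λn with λ = (n·Q − d)/|n|² = (605 − 27)/289 = 2.
Foot = (21, -19, -22) − 2·(9, -8, -12) = (3, -3, 2).

(3, -3, 2)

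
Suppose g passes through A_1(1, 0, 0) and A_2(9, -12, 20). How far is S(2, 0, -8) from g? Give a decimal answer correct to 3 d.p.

5.196

A direction vector for g is A_2 − A_1 = (8, -12, 20).
Taking (1, 0, 0) on g with direction v = (8, -12, 20): w = S − (1, 0, 0) = (1, 0, -8), and w × v = (-96, -84, -12).
Distance = |w × v| / |v| = √16416 / √608 ≈ 5.196.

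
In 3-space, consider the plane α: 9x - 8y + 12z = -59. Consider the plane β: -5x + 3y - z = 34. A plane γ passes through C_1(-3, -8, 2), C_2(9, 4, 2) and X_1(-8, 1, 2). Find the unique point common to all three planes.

(-3, 7, 2)

C_1C_2 = (12, 12, 0), C_1X_1 = (-5, 9, 0); a normal to γ is C_1C_2 × C_1X_1 = (0, 0, 168).
Using C_1: γ has equation 168z = 336.
Solving the 3×3 linear system 9x - 8y + 12z = -59, -5x + 3y - z = 34, 168z = 336 (e.g. by elimination or Cramer's rule, determinant = -2184) gives (-3, 7, 2).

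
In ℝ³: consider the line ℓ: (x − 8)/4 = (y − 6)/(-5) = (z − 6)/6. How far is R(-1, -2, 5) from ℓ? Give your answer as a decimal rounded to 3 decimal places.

ℓ has direction (4, -5, 6) through (8, 6, 6).
Taking (8, 6, 6) on ℓ with direction v = (4, -5, 6): w = R − (8, 6, 6) = (-9, -8, -1), and w × v = (-53, 50, 77).
Distance = |w × v| / |v| = √11238 / √77 ≈ 12.081.

12.081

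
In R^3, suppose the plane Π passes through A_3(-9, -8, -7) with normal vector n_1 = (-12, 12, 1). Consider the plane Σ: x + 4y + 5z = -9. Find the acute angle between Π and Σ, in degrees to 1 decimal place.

Π: n_1·r = n_1·A_3 gives -12x + 12y + z = 5.
cos θ = |n₁·n₂| / (|n₁||n₂|) = |41| / (√289 · √42).
θ = arccos(0.37214) ≈ 68.2°.

68.2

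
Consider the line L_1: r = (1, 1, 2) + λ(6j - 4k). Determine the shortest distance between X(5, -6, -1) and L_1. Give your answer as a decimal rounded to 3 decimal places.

Taking (1, 1, 2) on L_1 with direction v = (0, 6, -4): w = X − (1, 1, 2) = (4, -7, -3), and w × v = (46, 16, 24).
Distance = |w × v| / |v| = √2948 / √52 ≈ 7.529.

7.529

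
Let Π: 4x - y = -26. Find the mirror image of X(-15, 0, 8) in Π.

λ = (n·X − d)/|n|² = (-60 − (-26))/17 = -2.
Reflection = X − 2λn = (-15, 0, 8) − (-4)·(4, -1, 0) = (1, -4, 8).

(1, -4, 8)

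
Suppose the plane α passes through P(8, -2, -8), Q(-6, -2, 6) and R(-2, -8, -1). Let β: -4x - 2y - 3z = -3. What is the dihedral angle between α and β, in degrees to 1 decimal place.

PQ = (-14, 0, 14), PR = (-10, -6, 7); a normal to α is PQ × PR = (84, -42, 84).
Using P: α has equation 84x - 42y + 84z = 84.
cos θ = |n₁·n₂| / (|n₁||n₂|) = |-504| / (√15876 · √29).
θ = arccos(0.74278) ≈ 42.0°.

42.0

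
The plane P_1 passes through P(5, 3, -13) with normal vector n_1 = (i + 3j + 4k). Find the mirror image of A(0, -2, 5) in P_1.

(-4, -14, -11)

P_1: n_1·r = n_1·P gives x + 3y + 4z = -38.
λ = (n·A − d)/|n|² = (14 − (-38))/26 = 2.
Reflection = A − 2λn = (0, -2, 5) − 4·(1, 3, 4) = (-4, -14, -11).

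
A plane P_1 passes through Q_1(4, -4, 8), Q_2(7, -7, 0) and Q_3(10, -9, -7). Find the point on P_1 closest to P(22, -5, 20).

(7, 4, 11)

Q_1Q_2 = (3, -3, -8), Q_1Q_3 = (6, -5, -15); a normal to P_1 is Q_1Q_2 × Q_1Q_3 = (5, -3, 3).
Using Q_1: P_1 has equation 5x - 3y + 3z = 56.
Foot = P − λn with λ = (n·P − d)/|n|² = (185 − 56)/43 = 3.
Foot = (22, -5, 20) − 3·(5, -3, 3) = (7, 4, 11).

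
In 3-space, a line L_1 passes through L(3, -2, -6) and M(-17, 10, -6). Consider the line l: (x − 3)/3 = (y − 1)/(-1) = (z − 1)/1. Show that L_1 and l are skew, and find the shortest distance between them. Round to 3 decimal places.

1.838

A direction vector for L_1 is M − L = (-20, 12, 0).
l has direction (3, -1, 1) through (3, 1, 1).
Common perpendicular direction n = (-20, 12, 0) × (3, -1, 1) = (12, 20, -16).
With w = (3, 1, 1) − (3, -2, -6) = (0, 3, 7), w · n = -52.
Since n ≠ 0 the lines are not parallel, and w · n = -52 ≠ 0 so they do not intersect; hence they are skew.
Distance = |w · n| / |n| = |-52| / √800 ≈ 1.838.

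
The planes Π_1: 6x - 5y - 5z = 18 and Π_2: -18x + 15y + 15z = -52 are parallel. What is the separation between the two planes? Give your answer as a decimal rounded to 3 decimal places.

0.072

Rescale Π_2 by 1/(-3): 6x - 5y - 5z = 52/3. Then distance = |18 − (52/3)| / √86 ≈ 0.072.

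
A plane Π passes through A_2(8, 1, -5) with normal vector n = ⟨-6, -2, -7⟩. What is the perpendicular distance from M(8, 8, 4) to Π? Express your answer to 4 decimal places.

Π: n·r = n·A_2 gives -6x - 2y - 7z = -15.
n·M − d = (-6)·(8) + (-2)·(8) + (-7)·(4) − (-15) = -77; |n| = √89.
Distance = |-77| / √89 = 77/√89 ≈ 8.1620.

8.1620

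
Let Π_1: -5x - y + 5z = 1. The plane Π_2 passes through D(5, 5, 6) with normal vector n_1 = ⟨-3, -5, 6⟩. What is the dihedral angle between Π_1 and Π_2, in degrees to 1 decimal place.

Π_2: n_1·r = n_1·D gives -3x - 5y + 6z = -4.
cos θ = |n₁·n₂| / (|n₁||n₂|) = |50| / (√51 · √70).
θ = arccos(0.83683) ≈ 33.2°.

33.2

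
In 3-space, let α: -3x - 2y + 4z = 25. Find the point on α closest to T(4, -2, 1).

(1, -4, 5)

Foot = T − λn with λ = (n·T − d)/|n|² = (-4 − 25)/29 = -1.
Foot = (4, -2, 1) − (-1)·(-3, -2, 4) = (1, -4, 5).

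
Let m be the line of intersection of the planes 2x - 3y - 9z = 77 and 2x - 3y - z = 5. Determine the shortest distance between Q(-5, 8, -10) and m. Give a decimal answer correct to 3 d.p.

Direction of m: (2, -3, -9) × (2, -3, -1) = (-24, -16, 0).
A point on m: solving the two plane equations with x = 1 gives (1, 2, -9).
Taking (1, 2, -9) on m with direction v = (-24, -16, 0): w = Q − (1, 2, -9) = (-6, 6, -1), and w × v = (-16, 24, 240).
Distance = |w × v| / |v| = √58432 / √832 ≈ 8.380.

8.380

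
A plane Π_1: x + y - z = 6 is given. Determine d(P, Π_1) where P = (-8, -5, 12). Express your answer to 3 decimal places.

17.898

n·P − d = (1)·(-8) + (1)·(-5) + (-1)·(12) − 6 = -31; |n| = √3.
Distance = |-31| / √3 = 31/√3 ≈ 17.898.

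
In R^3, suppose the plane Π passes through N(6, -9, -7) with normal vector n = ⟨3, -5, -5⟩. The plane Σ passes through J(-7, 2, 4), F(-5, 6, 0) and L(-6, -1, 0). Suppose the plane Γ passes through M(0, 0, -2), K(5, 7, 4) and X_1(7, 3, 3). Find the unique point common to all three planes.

(-4, -12, -10)

Π: n·r = n·N gives 3x - 5y - 5z = 98.
JF = (2, 4, -4), JL = (1, -3, -4); a normal to Σ is JF × JL = (-28, 4, -10).
Using J: Σ has equation -28x + 4y - 10z = 164.
MK = (5, 7, 6), MX_1 = (7, 3, 5); a normal to Γ is MK × MX_1 = (17, 17, -34).
Using M: Γ has equation 17x + 17y - 34z = 68.
Solving the 3×3 linear system 3x - 5y - 5z = 98, -28x + 4y - 10z = 164, 17x + 17y - 34z = 68 (e.g. by elimination or Cramer's rule, determinant = 8432) gives (-4, -12, -10).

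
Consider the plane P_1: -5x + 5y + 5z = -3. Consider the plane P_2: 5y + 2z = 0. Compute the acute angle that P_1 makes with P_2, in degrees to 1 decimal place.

cos θ = |n₁·n₂| / (|n₁||n₂|) = |35| / (√75 · √29).
θ = arccos(0.75048) ≈ 41.4°.

41.4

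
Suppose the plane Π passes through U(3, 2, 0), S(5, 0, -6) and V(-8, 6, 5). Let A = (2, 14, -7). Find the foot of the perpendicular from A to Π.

(-1, 2, -4)

US = (2, -2, -6), UV = (-11, 4, 5); a normal to Π is US × UV = (14, 56, -14).
Using U: Π has equation 14x + 56y - 14z = 154.
Foot = A − λn with λ = (n·A − d)/|n|² = (910 − 154)/3528 = 3/14.
Foot = (2, 14, -7) − (3/14)·(14, 56, -14) = (-1, 2, -4).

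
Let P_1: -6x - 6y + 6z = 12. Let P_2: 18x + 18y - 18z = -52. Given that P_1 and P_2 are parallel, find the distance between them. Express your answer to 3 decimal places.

0.513

Rescale P_2 by 1/(-3): -6x - 6y + 6z = 52/3. Then distance = |12 − (52/3)| / √108 ≈ 0.513.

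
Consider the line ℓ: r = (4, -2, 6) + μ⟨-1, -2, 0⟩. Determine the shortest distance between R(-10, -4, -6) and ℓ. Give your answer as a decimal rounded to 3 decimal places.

16.709

Taking (4, -2, 6) on ℓ with direction v = (-1, -2, 0): w = R − (4, -2, 6) = (-14, -2, -12), and w × v = (-24, 12, 26).
Distance = |w × v| / |v| = √1396 / √5 ≈ 16.709.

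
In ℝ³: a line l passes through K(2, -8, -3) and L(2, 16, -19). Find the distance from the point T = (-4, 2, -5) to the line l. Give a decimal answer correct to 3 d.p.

A direction vector for l is L − K = (0, 24, -16).
Taking (2, -8, -3) on l with direction v = (0, 24, -16): w = T − (2, -8, -3) = (-6, 10, -2), and w × v = (-112, -96, -144).
Distance = |w × v| / |v| = √42496 / √832 ≈ 7.147.

7.147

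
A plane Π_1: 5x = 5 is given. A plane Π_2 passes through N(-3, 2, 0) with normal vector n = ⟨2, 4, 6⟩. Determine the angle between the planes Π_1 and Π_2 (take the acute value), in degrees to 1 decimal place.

74.5

Π_2: n·r = n·N gives 2x + 4y + 6z = 2.
cos θ = |n₁·n₂| / (|n₁||n₂|) = |10| / (√25 · √56).
θ = arccos(0.26726) ≈ 74.5°.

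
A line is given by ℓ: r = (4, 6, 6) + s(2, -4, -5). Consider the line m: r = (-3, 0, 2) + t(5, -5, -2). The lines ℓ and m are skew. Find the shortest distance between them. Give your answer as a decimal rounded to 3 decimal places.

Common perpendicular direction n = (2, -4, -5) × (5, -5, -2) = (-17, -21, 10).
With w = (-3, 0, 2) − (4, 6, 6) = (-7, -6, -4), w · n = 205.
Distance = |w · n| / |n| = |205| / √830 ≈ 7.116.

7.116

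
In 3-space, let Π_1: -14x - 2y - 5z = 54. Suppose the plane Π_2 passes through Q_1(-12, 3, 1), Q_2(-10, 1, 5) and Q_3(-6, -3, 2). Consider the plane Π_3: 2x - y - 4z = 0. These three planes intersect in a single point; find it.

Q_1Q_2 = (2, -2, 4), Q_1Q_3 = (6, -6, 1); a normal to Π_2 is Q_1Q_2 × Q_1Q_3 = (22, 22, 0).
Using Q_1: Π_2 has equation 22x + 22y = -198.
Solving the 3×3 linear system -14x - 2y - 5z = 54, 22x + 22y = -198, 2x - y - 4z = 0 (e.g. by elimination or Cramer's rule, determinant = 1386) gives (-3, -6, 0).

(-3, -6, 0)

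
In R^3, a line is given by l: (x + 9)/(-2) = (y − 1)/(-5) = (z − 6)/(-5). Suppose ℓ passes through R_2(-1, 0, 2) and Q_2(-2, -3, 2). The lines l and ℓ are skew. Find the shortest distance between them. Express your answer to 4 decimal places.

8.1424

l has direction (-2, -5, -5) through (-9, 1, 6).
A direction vector for ℓ is Q_2 − R_2 = (-1, -3, 0).
Common perpendicular direction n = (-2, -5, -5) × (-1, -3, 0) = (-15, 5, 1).
With w = (-1, 0, 2) − (-9, 1, 6) = (8, -1, -4), w · n = -129.
Distance = |w · n| / |n| = |-129| / √251 ≈ 8.1424.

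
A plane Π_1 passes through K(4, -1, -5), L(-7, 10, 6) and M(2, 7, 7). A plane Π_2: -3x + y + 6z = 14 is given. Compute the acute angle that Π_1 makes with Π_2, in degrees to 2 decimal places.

62.97

KL = (-11, 11, 11), KM = (-2, 8, 12); a normal to Π_1 is KL × KM = (44, 110, -66).
Using K: Π_1 has equation 44x + 110y - 66z = 396.
cos θ = |n₁·n₂| / (|n₁||n₂|) = |-418| / (√18392 · √46).
θ = arccos(0.45445) ≈ 62.97°.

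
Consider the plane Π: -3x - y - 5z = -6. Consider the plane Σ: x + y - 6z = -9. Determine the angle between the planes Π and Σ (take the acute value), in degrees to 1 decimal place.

44.5

cos θ = |n₁·n₂| / (|n₁||n₂|) = |26| / (√35 · √38).
θ = arccos(0.71293) ≈ 44.5°.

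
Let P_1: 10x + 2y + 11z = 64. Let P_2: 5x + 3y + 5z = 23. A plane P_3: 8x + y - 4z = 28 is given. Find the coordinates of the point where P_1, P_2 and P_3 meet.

Solving the 3×3 linear system 10x + 2y + 11z = 64, 5x + 3y + 5z = 23, 8x + y - 4z = 28 (e.g. by elimination or Cramer's rule, determinant = -259) gives (5, -4, 2).

(5, -4, 2)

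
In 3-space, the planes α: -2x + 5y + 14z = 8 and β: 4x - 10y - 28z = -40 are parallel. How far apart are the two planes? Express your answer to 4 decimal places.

Rescale β by 1/(-2): -2x + 5y + 14z = 20. Then distance = |8 − 20| / √225 ≈ 0.8000.

0.8000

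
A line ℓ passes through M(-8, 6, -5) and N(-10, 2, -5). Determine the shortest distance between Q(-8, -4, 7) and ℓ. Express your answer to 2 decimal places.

12.81

A direction vector for ℓ is N − M = (-2, -4, 0).
Taking (-8, 6, -5) on ℓ with direction v = (-2, -4, 0): w = Q − (-8, 6, -5) = (0, -10, 12), and w × v = (48, -24, -20).
Distance = |w × v| / |v| = √3280 / √20 ≈ 12.81.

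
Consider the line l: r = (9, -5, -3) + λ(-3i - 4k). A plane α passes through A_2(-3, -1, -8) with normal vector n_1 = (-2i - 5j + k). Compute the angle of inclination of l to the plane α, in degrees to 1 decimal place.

4.2

α: n_1·r = n_1·A_2 gives -2x - 5y + z = 3.
sin θ = |n·v| / (|n||v|) = |2| / (√30 · √25) = 0.07303.
θ ≈ 4.2°.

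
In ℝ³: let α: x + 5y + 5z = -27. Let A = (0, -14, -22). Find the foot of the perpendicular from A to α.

Foot = A − λn with λ = (n·A − d)/|n|² = (-180 − (-27))/51 = -3.
Foot = (0, -14, -22) − (-3)·(1, 5, 5) = (3, 1, -7).

(3, 1, -7)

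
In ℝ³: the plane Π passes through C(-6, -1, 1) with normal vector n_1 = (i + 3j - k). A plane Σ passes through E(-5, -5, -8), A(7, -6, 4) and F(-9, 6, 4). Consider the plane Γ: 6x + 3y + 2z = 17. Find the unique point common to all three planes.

(3, -3, 4)

Π: n_1·r = n_1·C gives x + 3y - z = -10.
EA = (12, -1, 12), EF = (-4, 11, 12); a normal to Σ is EA × EF = (-144, -192, 128).
Using E: Σ has equation -144x - 192y + 128z = 656.
Solving the 3×3 linear system x + 3y - z = -10, -144x - 192y + 128z = 656, 6x + 3y + 2z = 17 (e.g. by elimination or Cramer's rule, determinant = 1680) gives (3, -3, 4).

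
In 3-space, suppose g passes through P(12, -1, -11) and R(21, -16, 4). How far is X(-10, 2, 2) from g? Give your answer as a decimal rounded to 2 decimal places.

A direction vector for g is R − P = (9, -15, 15).
Taking (12, -1, -11) on g with direction v = (9, -15, 15): w = X − (12, -1, -11) = (-22, 3, 13), and w × v = (240, 447, 303).
Distance = |w × v| / |v| = √349218 / √531 ≈ 25.64.

25.64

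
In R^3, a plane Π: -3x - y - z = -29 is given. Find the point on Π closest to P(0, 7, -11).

Foot = P − λn with λ = (n·P − d)/|n|² = (4 − (-29))/11 = 3.
Foot = (0, 7, -11) − 3·(-3, -1, -1) = (9, 10, -8).

(9, 10, -8)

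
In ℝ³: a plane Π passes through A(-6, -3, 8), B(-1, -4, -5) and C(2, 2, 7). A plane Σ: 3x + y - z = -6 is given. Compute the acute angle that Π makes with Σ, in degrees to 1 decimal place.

80.7

AB = (5, -1, -13), AC = (8, 5, -1); a normal to Π is AB × AC = (66, -99, 33).
Using A: Π has equation 66x - 99y + 33z = 165.
cos θ = |n₁·n₂| / (|n₁||n₂|) = |66| / (√15246 · √11).
θ = arccos(0.16116) ≈ 80.7°.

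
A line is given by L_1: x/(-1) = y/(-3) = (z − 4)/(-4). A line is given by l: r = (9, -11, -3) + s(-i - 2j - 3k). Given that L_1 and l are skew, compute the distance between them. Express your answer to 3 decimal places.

L_1 has direction (-1, -3, -4) through (0, 0, 4).
Common perpendicular direction n = (-1, -3, -4) × (-1, -2, -3) = (1, 1, -1).
With w = (9, -11, -3) − (0, 0, 4) = (9, -11, -7), w · n = 5.
Distance = |w · n| / |n| = |5| / √3 ≈ 2.887.

2.887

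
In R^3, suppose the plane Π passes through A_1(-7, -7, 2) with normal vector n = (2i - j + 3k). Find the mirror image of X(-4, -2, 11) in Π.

Π: n·r = n·A_1 gives 2x - y + 3z = -1.
λ = (n·X − d)/|n|² = (27 − (-1))/14 = 2.
Reflection = X − 2λn = (-4, -2, 11) − 4·(2, -1, 3) = (-12, 2, -1).

(-12, 2, -1)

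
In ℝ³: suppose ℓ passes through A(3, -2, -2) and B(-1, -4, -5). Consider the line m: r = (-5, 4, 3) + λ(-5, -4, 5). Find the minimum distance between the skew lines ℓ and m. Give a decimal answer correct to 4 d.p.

9.9585

A direction vector for ℓ is B − A = (-4, -2, -3).
Common perpendicular direction n = (-4, -2, -3) × (-5, -4, 5) = (-22, 35, 6).
With w = (-5, 4, 3) − (3, -2, -2) = (-8, 6, 5), w · n = 416.
Distance = |w · n| / |n| = |416| / √1745 ≈ 9.9585.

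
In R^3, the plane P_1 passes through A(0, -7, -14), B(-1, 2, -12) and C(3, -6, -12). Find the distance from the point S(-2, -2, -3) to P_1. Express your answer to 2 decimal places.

AB = (-1, 9, 2), AC = (3, 1, 2); a normal to P_1 is AB × AC = (16, 8, -28).
Using A: P_1 has equation 16x + 8y - 28z = 336.
n·S − d = (16)·(-2) + (8)·(-2) + (-28)·(-3) − 336 = -300; |n| = √1104.
Distance = |-300| / √1104 = 300/√1104 ≈ 9.03.

9.03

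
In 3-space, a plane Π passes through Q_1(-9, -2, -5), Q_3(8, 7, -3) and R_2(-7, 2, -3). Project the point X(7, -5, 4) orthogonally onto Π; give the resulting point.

(5, 1, -6)

Q_1Q_3 = (17, 9, 2), Q_1R_2 = (2, 4, 2); a normal to Π is Q_1Q_3 × Q_1R_2 = (10, -30, 50).
Using Q_1: Π has equation 10x - 30y + 50z = -280.
Foot = X − λn with λ = (n·X − d)/|n|² = (420 − (-280))/3500 = 1/5.
Foot = (7, -5, 4) − (1/5)·(10, -30, 50) = (5, 1, -6).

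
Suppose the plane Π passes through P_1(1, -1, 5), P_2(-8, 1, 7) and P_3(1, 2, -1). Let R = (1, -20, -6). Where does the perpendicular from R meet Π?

(7, -2, 3)

P_1P_2 = (-9, 2, 2), P_1P_3 = (0, 3, -6); a normal to Π is P_1P_2 × P_1P_3 = (-18, -54, -27).
Using P_1: Π has equation -18x - 54y - 27z = -99.
Foot = R − λn with λ = (n·R − d)/|n|² = (1224 − (-99))/3969 = 1/3.
Foot = (1, -20, -6) − (1/3)·(-18, -54, -27) = (7, -2, 3).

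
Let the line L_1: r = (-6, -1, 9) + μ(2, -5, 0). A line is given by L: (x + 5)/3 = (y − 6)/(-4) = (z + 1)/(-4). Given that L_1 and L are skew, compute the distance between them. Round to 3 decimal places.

L has direction (3, -4, -4) through (-5, 6, -1).
Common perpendicular direction n = (2, -5, 0) × (3, -4, -4) = (20, 8, 7).
With w = (-5, 6, -1) − (-6, -1, 9) = (1, 7, -10), w · n = 6.
Distance = |w · n| / |n| = |6| / √513 ≈ 0.265.

0.265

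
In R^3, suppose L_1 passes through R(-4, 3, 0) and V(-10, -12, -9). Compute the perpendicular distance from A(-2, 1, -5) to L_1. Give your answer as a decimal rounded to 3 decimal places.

A direction vector for L_1 is V − R = (-6, -15, -9).
Taking (-4, 3, 0) on L_1 with direction v = (-6, -15, -9): w = A − (-4, 3, 0) = (2, -2, -5), and w × v = (-57, 48, -42).
Distance = |w × v| / |v| = √7317 / √342 ≈ 4.625.

4.625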